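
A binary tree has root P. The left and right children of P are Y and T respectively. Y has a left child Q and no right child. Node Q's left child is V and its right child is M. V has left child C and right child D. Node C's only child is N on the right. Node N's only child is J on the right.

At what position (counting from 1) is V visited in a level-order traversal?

Level-order visits nodes level by level from the root, left to right within each level.
Level 0: P
Level 1: Y, T
Level 2: Q
Level 3: V, M
Level 4: C, D
Level 5: N
Level 6: J
Full level-order sequence: P, Y, T, Q, V, M, C, D, N, J.

5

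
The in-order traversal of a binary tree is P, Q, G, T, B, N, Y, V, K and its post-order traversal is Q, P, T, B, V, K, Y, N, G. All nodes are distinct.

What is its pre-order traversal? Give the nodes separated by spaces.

G P Q N B T Y K V

The last element of post-order is the root; it splits in-order into left and right subtrees.
Root G: left subtree has 2 nodes {P, Q}, right has 6 {T, B, N, Y, V, K}.
  Root P: left subtree has 0 nodes { }, right has 1 {Q}.
  Root N: left subtree has 2 nodes {T, B}, right has 3 {Y, V, K}.
    Root B: left subtree has 1 node {T}, right has 0 { }.
    Root Y: left subtree has 0 nodes { }, right has 2 {V, K}.
      Root K: left subtree has 1 node {V}, right has 0 { }.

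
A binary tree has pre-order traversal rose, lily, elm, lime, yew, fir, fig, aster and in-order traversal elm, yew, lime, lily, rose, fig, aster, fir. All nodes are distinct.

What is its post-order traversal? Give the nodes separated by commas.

The first element of pre-order is the root; it splits in-order into left and right subtrees.
Root rose: left subtree has 4 nodes {elm, yew, lime, lily}, right has 3 {fig, aster, fir}.
  Root lily: left subtree has 3 nodes {elm, yew, lime}, right has 0 { }.
    Root elm: left subtree has 0 nodes { }, right has 2 {yew, lime}.
      Root lime: left subtree has 1 node {yew}, right has 0 { }.
  Root fir: left subtree has 2 nodes {fig, aster}, right has 0 { }.
    Root fig: left subtree has 0 nodes { }, right has 1 {aster}.

yew, lime, elm, lily, aster, fig, fir, rose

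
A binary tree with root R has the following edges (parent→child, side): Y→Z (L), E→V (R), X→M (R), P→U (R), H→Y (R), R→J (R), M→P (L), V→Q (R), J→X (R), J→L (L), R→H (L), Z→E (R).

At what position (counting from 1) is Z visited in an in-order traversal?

In-order visits the left subtree, then the node, then the right subtree.
At R: go left to H.
  At H: no left child.
  Visit H.
  At H: go right to Y.
    At Y: go left to Z.
      At Z: no left child.
      Visit Z.
      At Z: go right to E.
        At E: no left child.
        Visit E.
        At E: go right to V.
          At V: no left child.
          Visit V.
          At V: go right to Q.
            Q is a leaf — visit Q.
    Visit Y.
    At Y: no right child.
Visit R.
At R: go right to J.
  At J: go left to L.
    L is a leaf — visit L.
  Visit J.
  At J: go right to X.
    At X: no left child.
    Visit X.
    At X: go right to M.
      At M: go left to P.
        At P: no left child.
        Visit P.
        At P: go right to U.
          U is a leaf — visit U.
      Visit M.
      At M: no right child.
Full in-order sequence: H, Z, E, V, Q, Y, R, L, J, X, P, U, M.

2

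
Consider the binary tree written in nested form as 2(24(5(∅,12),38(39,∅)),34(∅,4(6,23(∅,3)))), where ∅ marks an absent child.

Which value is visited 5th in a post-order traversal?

24

Post-order visits the left subtree, then the right subtree, then the node.
At 2: go left to 24.
  At 24: go left to 5.
    At 5: no left child.
    At 5: go right to 12.
      12 is a leaf — visit 12.
    Visit 5.
  At 24: go right to 38.
    At 38: go left to 39.
      39 is a leaf — visit 39.
    At 38: no right child.
    Visit 38.
  Visit 24.
At 2: go right to 34.
  At 34: no left child.
  At 34: go right to 4.
    At 4: go left to 6.
      6 is a leaf — visit 6.
    At 4: go right to 23.
      At 23: no left child.
      At 23: go right to 3.
        3 is a leaf — visit 3.
      Visit 23.
    Visit 4.
  Visit 34.
Visit 2.
Full post-order sequence: 12, 5, 39, 38, 24, 6, 3, 23, 4, 34, 2.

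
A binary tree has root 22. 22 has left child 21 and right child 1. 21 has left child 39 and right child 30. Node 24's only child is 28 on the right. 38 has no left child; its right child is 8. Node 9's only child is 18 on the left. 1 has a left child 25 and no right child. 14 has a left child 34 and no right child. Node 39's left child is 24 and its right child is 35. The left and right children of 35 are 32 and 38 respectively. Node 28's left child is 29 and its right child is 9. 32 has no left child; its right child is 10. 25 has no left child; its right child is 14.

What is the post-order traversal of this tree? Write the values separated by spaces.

29 18 9 28 24 10 32 8 38 35 39 30 21 34 14 25 1 22

Post-order visits the left subtree, then the right subtree, then the node.
At 22: go left to 21.
  At 21: go left to 39.
    At 39: go left to 24.
      At 24: no left child.
      At 24: go right to 28.
        At 28: go left to 29.
          29 is a leaf — visit 29.
        At 28: go right to 9.
          At 9: go left to 18.
            18 is a leaf — visit 18.
          At 9: no right child.
          Visit 9.
        Visit 28.
      Visit 24.
    At 39: go right to 35.
      At 35: go left to 32.
        At 32: no left child.
        At 32: go right to 10.
          10 is a leaf — visit 10.
        Visit 32.
      At 35: go right to 38.
        At 38: no left child.
        At 38: go right to 8.
          8 is a leaf — visit 8.
        Visit 38.
      Visit 35.
    Visit 39.
  At 21: go right to 30.
    30 is a leaf — visit 30.
  Visit 21.
At 22: go right to 1.
  At 1: go left to 25.
    At 25: no left child.
    At 25: go right to 14.
      At 14: go left to 34.
        34 is a leaf — visit 34.
      At 14: no right child.
      Visit 14.
    Visit 25.
  At 1: no right child.
  Visit 1.
Visit 22.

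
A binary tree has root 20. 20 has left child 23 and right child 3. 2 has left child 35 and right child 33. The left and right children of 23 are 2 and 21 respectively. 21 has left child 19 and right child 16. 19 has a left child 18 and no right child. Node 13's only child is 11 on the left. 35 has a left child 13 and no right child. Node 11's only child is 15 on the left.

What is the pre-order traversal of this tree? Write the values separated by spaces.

Pre-order visits the node, then its left subtree, then its right subtree.
Visit 20.
At 20: go left to 23.
  Visit 23.
  At 23: go left to 2.
    Visit 2.
    At 2: go left to 35.
      Visit 35.
      At 35: go left to 13.
        Visit 13.
        At 13: go left to 11.
          Visit 11.
          At 11: go left to 15.
            15 is a leaf — visit 15.
          At 11: no right child.
        At 13: no right child.
      At 35: no right child.
    At 2: go right to 33.
      33 is a leaf — visit 33.
  At 23: go right to 21.
    Visit 21.
    At 21: go left to 19.
      Visit 19.
      At 19: go left to 18.
        18 is a leaf — visit 18.
      At 19: no right child.
    At 21: go right to 16.
      16 is a leaf — visit 16.
At 20: go right to 3.
  3 is a leaf — visit 3.

20 23 2 35 13 11 15 33 21 19 18 16 3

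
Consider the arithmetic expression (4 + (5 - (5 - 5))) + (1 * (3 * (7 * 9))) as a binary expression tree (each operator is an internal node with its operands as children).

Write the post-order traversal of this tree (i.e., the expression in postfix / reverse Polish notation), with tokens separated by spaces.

Post-order on an expression tree gives postfix notation: for each operator, emit left operand, right operand, then the operator.

4 5 5 5 - - + 1 3 7 9 * * * +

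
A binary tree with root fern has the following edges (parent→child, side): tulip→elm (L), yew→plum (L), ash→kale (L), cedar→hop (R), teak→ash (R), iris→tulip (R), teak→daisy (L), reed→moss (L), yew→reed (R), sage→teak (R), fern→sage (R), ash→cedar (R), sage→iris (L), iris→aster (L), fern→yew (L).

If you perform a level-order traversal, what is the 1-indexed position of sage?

3

Level-order visits nodes level by level from the root, left to right within each level.
Level 0: fern
Level 1: yew, sage
Level 2: plum, reed, iris, teak
Level 3: moss, aster, tulip, daisy, ash
Level 4: elm, kale, cedar
Level 5: hop
Full level-order sequence: fern, yew, sage, plum, reed, iris, teak, moss, aster, tulip, daisy, ash, elm, kale, cedar, hop.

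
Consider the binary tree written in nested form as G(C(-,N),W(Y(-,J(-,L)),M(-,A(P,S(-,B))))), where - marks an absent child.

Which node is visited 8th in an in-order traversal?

In-order visits the left subtree, then the node, then the right subtree.
At G: go left to C.
  At C: no left child.
  Visit C.
  At C: go right to N.
    N is a leaf — visit N.
Visit G.
At G: go right to W.
  At W: go left to Y.
    At Y: no left child.
    Visit Y.
    At Y: go right to J.
      At J: no left child.
      Visit J.
      At J: go right to L.
        L is a leaf — visit L.
  Visit W.
  At W: go right to M.
    At M: no left child.
    Visit M.
    At M: go right to A.
      At A: go left to P.
        P is a leaf — visit P.
      Visit A.
      At A: go right to S.
        At S: no left child.
        Visit S.
        At S: go right to B.
          B is a leaf — visit B.
Full in-order sequence: C, N, G, Y, J, L, W, M, P, A, S, B.

M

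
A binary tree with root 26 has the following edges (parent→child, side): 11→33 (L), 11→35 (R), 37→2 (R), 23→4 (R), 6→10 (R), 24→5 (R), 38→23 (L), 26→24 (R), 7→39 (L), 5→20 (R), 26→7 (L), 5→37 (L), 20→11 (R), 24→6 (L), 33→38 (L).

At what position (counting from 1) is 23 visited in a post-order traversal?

Post-order visits the left subtree, then the right subtree, then the node.
At 26: go left to 7.
  At 7: go left to 39.
    39 is a leaf — visit 39.
  At 7: no right child.
  Visit 7.
At 26: go right to 24.
  At 24: go left to 6.
    At 6: no left child.
    At 6: go right to 10.
      10 is a leaf — visit 10.
    Visit 6.
  At 24: go right to 5.
    At 5: go left to 37.
      At 37: no left child.
      At 37: go right to 2.
        2 is a leaf — visit 2.
      Visit 37.
    At 5: go right to 20.
      At 20: no left child.
      At 20: go right to 11.
        At 11: go left to 33.
          At 33: go left to 38.
            At 38: go left to 23.
              At 23: no left child.
              At 23: go right to 4.
                4 is a leaf — visit 4.
              Visit 23.
            At 38: no right child.
            Visit 38.
          At 33: no right child.
          Visit 33.
        At 11: go right to 35.
          35 is a leaf — visit 35.
        Visit 11.
      Visit 20.
    Visit 5.
  Visit 24.
Visit 26.
Full post-order sequence: 39, 7, 10, 6, 2, 37, 4, 23, 38, 33, 35, 11, 20, 5, 24, 26.

8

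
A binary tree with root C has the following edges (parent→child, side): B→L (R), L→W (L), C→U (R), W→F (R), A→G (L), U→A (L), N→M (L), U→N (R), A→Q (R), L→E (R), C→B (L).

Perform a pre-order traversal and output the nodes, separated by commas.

C, B, L, W, F, E, U, A, G, Q, N, M

Pre-order visits the node, then its left subtree, then its right subtree.
Visit C.
At C: go left to B.
  Visit B.
  At B: no left child.
  At B: go right to L.
    Visit L.
    At L: go left to W.
      Visit W.
      At W: no left child.
      At W: go right to F.
        F is a leaf — visit F.
    At L: go right to E.
      E is a leaf — visit E.
At C: go right to U.
  Visit U.
  At U: go left to A.
    Visit A.
    At A: go left to G.
      G is a leaf — visit G.
    At A: go right to Q.
      Q is a leaf — visit Q.
  At U: go right to N.
    Visit N.
    At N: go left to M.
      M is a leaf — visit M.
    At N: no right child.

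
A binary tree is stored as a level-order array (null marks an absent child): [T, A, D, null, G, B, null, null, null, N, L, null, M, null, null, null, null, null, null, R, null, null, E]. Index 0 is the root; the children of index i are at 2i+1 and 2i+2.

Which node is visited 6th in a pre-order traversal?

L

Pre-order visits the node, then its left subtree, then its right subtree.
Visit T.
At T: go left to A.
  Visit A.
  At A: no left child.
  At A: go right to G.
    Visit G.
    At G: go left to N.
      Visit N.
      At N: go left to R.
        R is a leaf — visit R.
      At N: no right child.
    At G: go right to L.
      Visit L.
      At L: no left child.
      At L: go right to E.
        E is a leaf — visit E.
At T: go right to D.
  Visit D.
  At D: go left to B.
    Visit B.
    At B: no left child.
    At B: go right to M.
      M is a leaf — visit M.
  At D: no right child.
Full pre-order sequence: T, A, G, N, R, L, E, D, B, M.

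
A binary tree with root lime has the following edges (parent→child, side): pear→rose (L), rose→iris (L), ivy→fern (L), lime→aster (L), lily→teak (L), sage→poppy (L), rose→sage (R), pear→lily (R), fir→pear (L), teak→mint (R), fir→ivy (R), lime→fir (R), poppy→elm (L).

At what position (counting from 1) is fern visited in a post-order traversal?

Post-order visits the left subtree, then the right subtree, then the node.
At lime: go left to aster.
  aster is a leaf — visit aster.
At lime: go right to fir.
  At fir: go left to pear.
    At pear: go left to rose.
      At rose: go left to iris.
        iris is a leaf — visit iris.
      At rose: go right to sage.
        At sage: go left to poppy.
          At poppy: go left to elm.
            elm is a leaf — visit elm.
          At poppy: no right child.
          Visit poppy.
        At sage: no right child.
        Visit sage.
      Visit rose.
    At pear: go right to lily.
      At lily: go left to teak.
        At teak: no left child.
        At teak: go right to mint.
          mint is a leaf — visit mint.
        Visit teak.
      At lily: no right child.
      Visit lily.
    Visit pear.
  At fir: go right to ivy.
    At ivy: go left to fern.
      fern is a leaf — visit fern.
    At ivy: no right child.
    Visit ivy.
  Visit fir.
Visit lime.
Full post-order sequence: aster, iris, elm, poppy, sage, rose, mint, teak, lily, pear, fern, ivy, fir, lime.

11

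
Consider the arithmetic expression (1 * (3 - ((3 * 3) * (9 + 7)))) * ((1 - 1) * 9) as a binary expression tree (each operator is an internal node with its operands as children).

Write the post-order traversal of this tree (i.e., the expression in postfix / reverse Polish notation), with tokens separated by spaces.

1 3 3 3 * 9 7 + * - * 1 1 - 9 * *

Post-order on an expression tree gives postfix notation: for each operator, emit left operand, right operand, then the operator.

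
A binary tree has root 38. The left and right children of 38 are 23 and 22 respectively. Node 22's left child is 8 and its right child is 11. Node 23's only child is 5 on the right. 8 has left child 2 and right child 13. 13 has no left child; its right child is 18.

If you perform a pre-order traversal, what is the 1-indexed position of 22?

Pre-order visits the node, then its left subtree, then its right subtree.
Visit 38.
At 38: go left to 23.
  Visit 23.
  At 23: no left child.
  At 23: go right to 5.
    5 is a leaf — visit 5.
At 38: go right to 22.
  Visit 22.
  At 22: go left to 8.
    Visit 8.
    At 8: go left to 2.
      2 is a leaf — visit 2.
    At 8: go right to 13.
      Visit 13.
      At 13: no left child.
      At 13: go right to 18.
        18 is a leaf — visit 18.
  At 22: go right to 11.
    11 is a leaf — visit 11.
Full pre-order sequence: 38, 23, 5, 22, 8, 2, 13, 18, 11.

4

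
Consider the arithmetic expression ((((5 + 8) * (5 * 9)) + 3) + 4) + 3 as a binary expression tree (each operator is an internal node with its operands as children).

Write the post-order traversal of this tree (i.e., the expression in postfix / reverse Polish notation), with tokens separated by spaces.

5 8 + 5 9 * * 3 + 4 + 3 +

Post-order on an expression tree gives postfix notation: for each operator, emit left operand, right operand, then the operator.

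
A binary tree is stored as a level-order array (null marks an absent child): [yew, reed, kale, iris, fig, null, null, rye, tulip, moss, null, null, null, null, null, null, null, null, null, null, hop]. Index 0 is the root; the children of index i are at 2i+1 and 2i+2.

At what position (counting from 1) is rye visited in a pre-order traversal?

Pre-order visits the node, then its left subtree, then its right subtree.
Visit yew.
At yew: go left to reed.
  Visit reed.
  At reed: go left to iris.
    Visit iris.
    At iris: go left to rye.
      rye is a leaf — visit rye.
    At iris: go right to tulip.
      tulip is a leaf — visit tulip.
  At reed: go right to fig.
    Visit fig.
    At fig: go left to moss.
      Visit moss.
      At moss: no left child.
      At moss: go right to hop.
        hop is a leaf — visit hop.
    At fig: no right child.
At yew: go right to kale.
  kale is a leaf — visit kale.
Full pre-order sequence: yew, reed, iris, rye, tulip, fig, moss, hop, kale.

4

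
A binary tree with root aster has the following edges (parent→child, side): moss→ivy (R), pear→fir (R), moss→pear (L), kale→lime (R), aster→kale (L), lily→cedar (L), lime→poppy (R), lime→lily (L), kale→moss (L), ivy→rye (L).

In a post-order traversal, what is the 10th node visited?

kale

Post-order visits the left subtree, then the right subtree, then the node.
At aster: go left to kale.
  At kale: go left to moss.
    At moss: go left to pear.
      At pear: no left child.
      At pear: go right to fir.
        fir is a leaf — visit fir.
      Visit pear.
    At moss: go right to ivy.
      At ivy: go left to rye.
        rye is a leaf — visit rye.
      At ivy: no right child.
      Visit ivy.
    Visit moss.
  At kale: go right to lime.
    At lime: go left to lily.
      At lily: go left to cedar.
        cedar is a leaf — visit cedar.
      At lily: no right child.
      Visit lily.
    At lime: go right to poppy.
      poppy is a leaf — visit poppy.
    Visit lime.
  Visit kale.
At aster: no right child.
Visit aster.
Full post-order sequence: fir, pear, rye, ivy, moss, cedar, lily, poppy, lime, kale, aster.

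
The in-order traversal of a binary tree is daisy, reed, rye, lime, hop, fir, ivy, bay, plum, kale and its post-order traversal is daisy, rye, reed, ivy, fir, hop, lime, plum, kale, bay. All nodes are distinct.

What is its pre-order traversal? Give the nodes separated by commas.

The last element of post-order is the root; it splits in-order into left and right subtrees.
Root bay: left subtree has 7 nodes {daisy, reed, rye, lime, hop, fir, ivy}, right has 2 {plum, kale}.
  Root lime: left subtree has 3 nodes {daisy, reed, rye}, right has 3 {hop, fir, ivy}.
    Root reed: left subtree has 1 node {daisy}, right has 1 {rye}.
    Root hop: left subtree has 0 nodes { }, right has 2 {fir, ivy}.
      Root fir: left subtree has 0 nodes { }, right has 1 {ivy}.
  Root kale: left subtree has 1 node {plum}, right has 0 { }.

bay, lime, reed, daisy, rye, hop, fir, ivy, kale, plum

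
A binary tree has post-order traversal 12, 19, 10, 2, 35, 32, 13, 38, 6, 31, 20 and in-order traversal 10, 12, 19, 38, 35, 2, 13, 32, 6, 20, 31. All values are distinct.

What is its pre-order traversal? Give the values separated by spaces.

The last element of post-order is the root; it splits in-order into left and right subtrees.
Root 20: left subtree has 9 nodes {10, 12, 19, 38, 35, 2, 13, 32, 6}, right has 1 {31}.
  Root 6: left subtree has 8 nodes {10, 12, 19, 38, 35, 2, 13, 32}, right has 0 { }.
    Root 38: left subtree has 3 nodes {10, 12, 19}, right has 4 {35, 2, 13, 32}.
      Root 10: left subtree has 0 nodes { }, right has 2 {12, 19}.
        Root 19: left subtree has 1 node {12}, right has 0 { }.
      Root 13: left subtree has 2 nodes {35, 2}, right has 1 {32}.
        Root 35: left subtree has 0 nodes { }, right has 1 {2}.

20 6 38 10 19 12 13 35 2 32 31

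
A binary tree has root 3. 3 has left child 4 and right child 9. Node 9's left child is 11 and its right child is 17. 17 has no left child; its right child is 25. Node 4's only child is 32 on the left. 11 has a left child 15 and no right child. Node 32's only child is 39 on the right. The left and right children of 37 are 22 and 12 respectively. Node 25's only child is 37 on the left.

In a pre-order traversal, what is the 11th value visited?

Pre-order visits the node, then its left subtree, then its right subtree.
Visit 3.
At 3: go left to 4.
  Visit 4.
  At 4: go left to 32.
    Visit 32.
    At 32: no left child.
    At 32: go right to 39.
      39 is a leaf — visit 39.
  At 4: no right child.
At 3: go right to 9.
  Visit 9.
  At 9: go left to 11.
    Visit 11.
    At 11: go left to 15.
      15 is a leaf — visit 15.
    At 11: no right child.
  At 9: go right to 17.
    Visit 17.
    At 17: no left child.
    At 17: go right to 25.
      Visit 25.
      At 25: go left to 37.
        Visit 37.
        At 37: go left to 22.
          22 is a leaf — visit 22.
        At 37: go right to 12.
          12 is a leaf — visit 12.
      At 25: no right child.
Full pre-order sequence: 3, 4, 32, 39, 9, 11, 15, 17, 25, 37, 22, 12.

22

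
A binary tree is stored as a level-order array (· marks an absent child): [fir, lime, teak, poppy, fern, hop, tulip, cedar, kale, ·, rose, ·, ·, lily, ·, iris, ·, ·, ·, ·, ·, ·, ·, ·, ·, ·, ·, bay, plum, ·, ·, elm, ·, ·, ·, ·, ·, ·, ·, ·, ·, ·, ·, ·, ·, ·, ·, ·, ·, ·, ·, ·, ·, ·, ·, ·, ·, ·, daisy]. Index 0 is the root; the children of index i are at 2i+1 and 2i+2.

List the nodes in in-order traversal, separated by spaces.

In-order visits the left subtree, then the node, then the right subtree.
At fir: go left to lime.
  At lime: go left to poppy.
    At poppy: go left to cedar.
      At cedar: go left to iris.
        At iris: go left to elm.
          elm is a leaf — visit elm.
        Visit iris.
        At iris: no right child.
      Visit cedar.
      At cedar: no right child.
    Visit poppy.
    At poppy: go right to kale.
      kale is a leaf — visit kale.
  Visit lime.
  At lime: go right to fern.
    At fern: no left child.
    Visit fern.
    At fern: go right to rose.
      rose is a leaf — visit rose.
Visit fir.
At fir: go right to teak.
  At teak: go left to hop.
    hop is a leaf — visit hop.
  Visit teak.
  At teak: go right to tulip.
    At tulip: go left to lily.
      At lily: go left to bay.
        bay is a leaf — visit bay.
      Visit lily.
      At lily: go right to plum.
        At plum: no left child.
        Visit plum.
        At plum: go right to daisy.
          daisy is a leaf — visit daisy.
    Visit tulip.
    At tulip: no right child.

elm iris cedar poppy kale lime fern rose fir hop teak bay lily plum daisy tulip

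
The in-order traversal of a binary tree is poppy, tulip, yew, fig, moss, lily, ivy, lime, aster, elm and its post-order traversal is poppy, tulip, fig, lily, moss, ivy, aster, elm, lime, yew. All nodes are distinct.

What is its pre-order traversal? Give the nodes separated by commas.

yew, tulip, poppy, lime, ivy, moss, fig, lily, elm, aster

The last element of post-order is the root; it splits in-order into left and right subtrees.
Root yew: left subtree has 2 nodes {poppy, tulip}, right has 7 {fig, moss, lily, ivy, lime, aster, elm}.
  Root tulip: left subtree has 1 node {poppy}, right has 0 { }.
  Root lime: left subtree has 4 nodes {fig, moss, lily, ivy}, right has 2 {aster, elm}.
    Root ivy: left subtree has 3 nodes {fig, moss, lily}, right has 0 { }.
      Root moss: left subtree has 1 node {fig}, right has 1 {lily}.
    Root elm: left subtree has 1 node {aster}, right has 0 { }.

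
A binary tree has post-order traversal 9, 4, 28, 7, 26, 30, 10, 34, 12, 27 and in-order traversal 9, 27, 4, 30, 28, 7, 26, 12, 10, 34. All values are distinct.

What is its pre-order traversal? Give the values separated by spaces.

The last element of post-order is the root; it splits in-order into left and right subtrees.
Root 27: left subtree has 1 node {9}, right has 8 {4, 30, 28, 7, 26, 12, 10, 34}.
  Root 12: left subtree has 5 nodes {4, 30, 28, 7, 26}, right has 2 {10, 34}.
    Root 30: left subtree has 1 node {4}, right has 3 {28, 7, 26}.
      Root 26: left subtree has 2 nodes {28, 7}, right has 0 { }.
        Root 7: left subtree has 1 node {28}, right has 0 { }.
    Root 34: left subtree has 1 node {10}, right has 0 { }.

27 9 12 30 4 26 7 28 34 10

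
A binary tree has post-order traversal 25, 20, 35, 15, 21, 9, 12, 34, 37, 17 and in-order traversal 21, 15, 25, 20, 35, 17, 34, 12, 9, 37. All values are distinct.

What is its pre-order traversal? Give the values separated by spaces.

17 21 15 35 20 25 37 34 12 9

The last element of post-order is the root; it splits in-order into left and right subtrees.
Root 17: left subtree has 5 nodes {21, 15, 25, 20, 35}, right has 4 {34, 12, 9, 37}.
  Root 21: left subtree has 0 nodes { }, right has 4 {15, 25, 20, 35}.
    Root 15: left subtree has 0 nodes { }, right has 3 {25, 20, 35}.
      Root 35: left subtree has 2 nodes {25, 20}, right has 0 { }.
        Root 20: left subtree has 1 node {25}, right has 0 { }.
  Root 37: left subtree has 3 nodes {34, 12, 9}, right has 0 { }.
    Root 34: left subtree has 0 nodes { }, right has 2 {12, 9}.
      Root 12: left subtree has 0 nodes { }, right has 1 {9}.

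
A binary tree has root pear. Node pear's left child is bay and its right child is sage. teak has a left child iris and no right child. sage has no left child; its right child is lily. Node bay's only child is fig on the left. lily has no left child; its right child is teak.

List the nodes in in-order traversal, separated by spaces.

In-order visits the left subtree, then the node, then the right subtree.
At pear: go left to bay.
  At bay: go left to fig.
    fig is a leaf — visit fig.
  Visit bay.
  At bay: no right child.
Visit pear.
At pear: go right to sage.
  At sage: no left child.
  Visit sage.
  At sage: go right to lily.
    At lily: no left child.
    Visit lily.
    At lily: go right to teak.
      At teak: go left to iris.
        iris is a leaf — visit iris.
      Visit teak.
      At teak: no right child.

fig bay pear sage lily iris teak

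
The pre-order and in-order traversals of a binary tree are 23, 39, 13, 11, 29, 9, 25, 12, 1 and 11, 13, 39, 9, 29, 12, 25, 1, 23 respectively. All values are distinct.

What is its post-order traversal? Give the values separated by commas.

11, 13, 9, 12, 1, 25, 29, 39, 23

The first element of pre-order is the root; it splits in-order into left and right subtrees.
Root 23: left subtree has 8 nodes {11, 13, 39, 9, 29, 12, 25, 1}, right has 0 { }.
  Root 39: left subtree has 2 nodes {11, 13}, right has 5 {9, 29, 12, 25, 1}.
    Root 13: left subtree has 1 node {11}, right has 0 { }.
    Root 29: left subtree has 1 node {9}, right has 3 {12, 25, 1}.
      Root 25: left subtree has 1 node {12}, right has 1 {1}.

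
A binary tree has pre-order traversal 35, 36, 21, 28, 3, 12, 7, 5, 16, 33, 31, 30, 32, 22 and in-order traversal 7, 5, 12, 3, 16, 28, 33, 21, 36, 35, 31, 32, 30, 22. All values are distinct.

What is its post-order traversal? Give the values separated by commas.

The first element of pre-order is the root; it splits in-order into left and right subtrees.
Root 35: left subtree has 9 nodes {7, 5, 12, 3, 16, 28, 33, 21, 36}, right has 4 {31, 32, 30, 22}.
  Root 36: left subtree has 8 nodes {7, 5, 12, 3, 16, 28, 33, 21}, right has 0 { }.
    Root 21: left subtree has 7 nodes {7, 5, 12, 3, 16, 28, 33}, right has 0 { }.
      Root 28: left subtree has 5 nodes {7, 5, 12, 3, 16}, right has 1 {33}.
        Root 3: left subtree has 3 nodes {7, 5, 12}, right has 1 {16}.
          Root 12: left subtree has 2 nodes {7, 5}, right has 0 { }.
            Root 7: left subtree has 0 nodes { }, right has 1 {5}.
  Root 31: left subtree has 0 nodes { }, right has 3 {32, 30, 22}.
    Root 30: left subtree has 1 node {32}, right has 1 {22}.

5, 7, 12, 16, 3, 33, 28, 21, 36, 32, 22, 30, 31, 35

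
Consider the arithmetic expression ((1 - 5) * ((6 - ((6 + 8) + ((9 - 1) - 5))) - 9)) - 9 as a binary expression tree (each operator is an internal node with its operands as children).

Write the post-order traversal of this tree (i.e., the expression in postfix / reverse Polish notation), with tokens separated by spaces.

Post-order on an expression tree gives postfix notation: for each operator, emit left operand, right operand, then the operator.

1 5 - 6 6 8 + 9 1 - 5 - + - 9 - * 9 -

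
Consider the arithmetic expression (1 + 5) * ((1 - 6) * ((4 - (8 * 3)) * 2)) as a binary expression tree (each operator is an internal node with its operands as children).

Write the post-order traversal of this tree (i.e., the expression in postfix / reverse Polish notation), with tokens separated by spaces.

1 5 + 1 6 - 4 8 3 * - 2 * * *

Post-order on an expression tree gives postfix notation: for each operator, emit left operand, right operand, then the operator.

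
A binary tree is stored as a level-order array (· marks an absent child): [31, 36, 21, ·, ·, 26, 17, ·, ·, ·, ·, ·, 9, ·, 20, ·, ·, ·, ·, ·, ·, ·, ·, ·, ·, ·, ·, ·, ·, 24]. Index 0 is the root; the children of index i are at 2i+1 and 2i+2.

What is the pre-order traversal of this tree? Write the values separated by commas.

Pre-order visits the node, then its left subtree, then its right subtree.
Visit 31.
At 31: go left to 36.
  36 is a leaf — visit 36.
At 31: go right to 21.
  Visit 21.
  At 21: go left to 26.
    Visit 26.
    At 26: no left child.
    At 26: go right to 9.
      9 is a leaf — visit 9.
  At 21: go right to 17.
    Visit 17.
    At 17: no left child.
    At 17: go right to 20.
      Visit 20.
      At 20: go left to 24.
        24 is a leaf — visit 24.
      At 20: no right child.

31, 36, 21, 26, 9, 17, 20, 24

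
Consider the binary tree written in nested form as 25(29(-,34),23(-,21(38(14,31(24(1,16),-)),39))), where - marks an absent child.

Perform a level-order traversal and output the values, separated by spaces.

Level-order visits nodes level by level from the root, left to right within each level.
Level 0: 25
Level 1: 29, 23
Level 2: 34, 21
Level 3: 38, 39
Level 4: 14, 31
Level 5: 24
Level 6: 1, 16

25 29 23 34 21 38 39 14 31 24 1 16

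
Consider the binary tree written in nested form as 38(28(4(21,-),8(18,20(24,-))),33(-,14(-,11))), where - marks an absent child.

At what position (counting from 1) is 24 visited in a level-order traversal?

Level-order visits nodes level by level from the root, left to right within each level.
Level 0: 38
Level 1: 28, 33
Level 2: 4, 8, 14
Level 3: 21, 18, 20, 11
Level 4: 24
Full level-order sequence: 38, 28, 33, 4, 8, 14, 21, 18, 20, 11, 24.

11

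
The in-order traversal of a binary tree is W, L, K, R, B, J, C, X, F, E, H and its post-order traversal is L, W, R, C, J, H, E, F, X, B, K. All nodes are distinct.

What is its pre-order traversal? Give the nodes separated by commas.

K, W, L, B, R, X, J, C, F, E, H

The last element of post-order is the root; it splits in-order into left and right subtrees.
Root K: left subtree has 2 nodes {W, L}, right has 8 {R, B, J, C, X, F, E, H}.
  Root W: left subtree has 0 nodes { }, right has 1 {L}.
  Root B: left subtree has 1 node {R}, right has 6 {J, C, X, F, E, H}.
    Root X: left subtree has 2 nodes {J, C}, right has 3 {F, E, H}.
      Root J: left subtree has 0 nodes { }, right has 1 {C}.
      Root F: left subtree has 0 nodes { }, right has 2 {E, H}.
        Root E: left subtree has 0 nodes { }, right has 1 {H}.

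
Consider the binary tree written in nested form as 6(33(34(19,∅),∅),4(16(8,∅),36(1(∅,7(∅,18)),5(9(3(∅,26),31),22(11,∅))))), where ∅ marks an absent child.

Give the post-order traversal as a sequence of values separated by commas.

19, 34, 33, 8, 16, 18, 7, 1, 26, 3, 31, 9, 11, 22, 5, 36, 4, 6

Post-order visits the left subtree, then the right subtree, then the node.
At 6: go left to 33.
  At 33: go left to 34.
    At 34: go left to 19.
      19 is a leaf — visit 19.
    At 34: no right child.
    Visit 34.
  At 33: no right child.
  Visit 33.
At 6: go right to 4.
  At 4: go left to 16.
    At 16: go left to 8.
      8 is a leaf — visit 8.
    At 16: no right child.
    Visit 16.
  At 4: go right to 36.
    At 36: go left to 1.
      At 1: no left child.
      At 1: go right to 7.
        At 7: no left child.
        At 7: go right to 18.
          18 is a leaf — visit 18.
        Visit 7.
      Visit 1.
    At 36: go right to 5.
      At 5: go left to 9.
        At 9: go left to 3.
          At 3: no left child.
          At 3: go right to 26.
            26 is a leaf — visit 26.
          Visit 3.
        At 9: go right to 31.
          31 is a leaf — visit 31.
        Visit 9.
      At 5: go right to 22.
        At 22: go left to 11.
          11 is a leaf — visit 11.
        At 22: no right child.
        Visit 22.
      Visit 5.
    Visit 36.
  Visit 4.
Visit 6.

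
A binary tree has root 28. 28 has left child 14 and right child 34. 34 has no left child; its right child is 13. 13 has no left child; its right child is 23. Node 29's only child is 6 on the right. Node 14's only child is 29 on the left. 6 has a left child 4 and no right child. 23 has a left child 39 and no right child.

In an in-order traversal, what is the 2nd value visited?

In-order visits the left subtree, then the node, then the right subtree.
At 28: go left to 14.
  At 14: go left to 29.
    At 29: no left child.
    Visit 29.
    At 29: go right to 6.
      At 6: go left to 4.
        4 is a leaf — visit 4.
      Visit 6.
      At 6: no right child.
  Visit 14.
  At 14: no right child.
Visit 28.
At 28: go right to 34.
  At 34: no left child.
  Visit 34.
  At 34: go right to 13.
    At 13: no left child.
    Visit 13.
    At 13: go right to 23.
      At 23: go left to 39.
        39 is a leaf — visit 39.
      Visit 23.
      At 23: no right child.
Full in-order sequence: 29, 4, 6, 14, 28, 34, 13, 39, 23.

4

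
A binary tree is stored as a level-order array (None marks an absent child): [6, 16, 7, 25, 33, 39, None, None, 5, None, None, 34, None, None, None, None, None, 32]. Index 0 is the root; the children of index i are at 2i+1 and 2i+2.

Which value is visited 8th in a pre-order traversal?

Pre-order visits the node, then its left subtree, then its right subtree.
Visit 6.
At 6: go left to 16.
  Visit 16.
  At 16: go left to 25.
    Visit 25.
    At 25: no left child.
    At 25: go right to 5.
      Visit 5.
      At 5: go left to 32.
        32 is a leaf — visit 32.
      At 5: no right child.
  At 16: go right to 33.
    33 is a leaf — visit 33.
At 6: go right to 7.
  Visit 7.
  At 7: go left to 39.
    Visit 39.
    At 39: go left to 34.
      34 is a leaf — visit 34.
    At 39: no right child.
  At 7: no right child.
Full pre-order sequence: 6, 16, 25, 5, 32, 33, 7, 39, 34.

39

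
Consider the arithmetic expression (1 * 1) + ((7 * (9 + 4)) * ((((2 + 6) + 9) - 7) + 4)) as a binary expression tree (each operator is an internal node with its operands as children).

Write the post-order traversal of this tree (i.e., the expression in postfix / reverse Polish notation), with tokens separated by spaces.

1 1 * 7 9 4 + * 2 6 + 9 + 7 - 4 + * +

Post-order on an expression tree gives postfix notation: for each operator, emit left operand, right operand, then the operator.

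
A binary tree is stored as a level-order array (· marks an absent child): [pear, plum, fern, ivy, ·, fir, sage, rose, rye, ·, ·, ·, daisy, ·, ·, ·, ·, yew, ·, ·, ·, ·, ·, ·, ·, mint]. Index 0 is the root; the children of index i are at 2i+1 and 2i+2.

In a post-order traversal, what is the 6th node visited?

mint

Post-order visits the left subtree, then the right subtree, then the node.
At pear: go left to plum.
  At plum: go left to ivy.
    At ivy: go left to rose.
      rose is a leaf — visit rose.
    At ivy: go right to rye.
      At rye: go left to yew.
        yew is a leaf — visit yew.
      At rye: no right child.
      Visit rye.
    Visit ivy.
  At plum: no right child.
  Visit plum.
At pear: go right to fern.
  At fern: go left to fir.
    At fir: no left child.
    At fir: go right to daisy.
      At daisy: go left to mint.
        mint is a leaf — visit mint.
      At daisy: no right child.
      Visit daisy.
    Visit fir.
  At fern: go right to sage.
    sage is a leaf — visit sage.
  Visit fern.
Visit pear.
Full post-order sequence: rose, yew, rye, ivy, plum, mint, daisy, fir, sage, fern, pear.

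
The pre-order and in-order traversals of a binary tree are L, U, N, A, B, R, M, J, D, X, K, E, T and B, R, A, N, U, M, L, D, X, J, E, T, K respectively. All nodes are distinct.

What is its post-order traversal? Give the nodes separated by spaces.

The first element of pre-order is the root; it splits in-order into left and right subtrees.
Root L: left subtree has 6 nodes {B, R, A, N, U, M}, right has 6 {D, X, J, E, T, K}.
  Root U: left subtree has 4 nodes {B, R, A, N}, right has 1 {M}.
    Root N: left subtree has 3 nodes {B, R, A}, right has 0 { }.
      Root A: left subtree has 2 nodes {B, R}, right has 0 { }.
        Root B: left subtree has 0 nodes { }, right has 1 {R}.
  Root J: left subtree has 2 nodes {D, X}, right has 3 {E, T, K}.
    Root D: left subtree has 0 nodes { }, right has 1 {X}.
    Root K: left subtree has 2 nodes {E, T}, right has 0 { }.
      Root E: left subtree has 0 nodes { }, right has 1 {T}.

R B A N M U X D T E K J L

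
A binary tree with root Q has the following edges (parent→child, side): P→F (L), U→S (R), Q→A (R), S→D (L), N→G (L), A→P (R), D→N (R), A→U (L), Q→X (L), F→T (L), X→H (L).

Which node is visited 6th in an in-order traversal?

In-order visits the left subtree, then the node, then the right subtree.
At Q: go left to X.
  At X: go left to H.
    H is a leaf — visit H.
  Visit X.
  At X: no right child.
Visit Q.
At Q: go right to A.
  At A: go left to U.
    At U: no left child.
    Visit U.
    At U: go right to S.
      At S: go left to D.
        At D: no left child.
        Visit D.
        At D: go right to N.
          At N: go left to G.
            G is a leaf — visit G.
          Visit N.
          At N: no right child.
      Visit S.
      At S: no right child.
  Visit A.
  At A: go right to P.
    At P: go left to F.
      At F: go left to T.
        T is a leaf — visit T.
      Visit F.
      At F: no right child.
    Visit P.
    At P: no right child.
Full in-order sequence: H, X, Q, U, D, G, N, S, A, T, F, P.

G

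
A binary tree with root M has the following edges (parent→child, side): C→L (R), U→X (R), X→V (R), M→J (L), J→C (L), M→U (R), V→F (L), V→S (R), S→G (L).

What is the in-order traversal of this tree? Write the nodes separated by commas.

C, L, J, M, U, X, F, V, G, S

In-order visits the left subtree, then the node, then the right subtree.
At M: go left to J.
  At J: go left to C.
    At C: no left child.
    Visit C.
    At C: go right to L.
      L is a leaf — visit L.
  Visit J.
  At J: no right child.
Visit M.
At M: go right to U.
  At U: no left child.
  Visit U.
  At U: go right to X.
    At X: no left child.
    Visit X.
    At X: go right to V.
      At V: go left to F.
        F is a leaf — visit F.
      Visit V.
      At V: go right to S.
        At S: go left to G.
          G is a leaf — visit G.
        Visit S.
        At S: no right child.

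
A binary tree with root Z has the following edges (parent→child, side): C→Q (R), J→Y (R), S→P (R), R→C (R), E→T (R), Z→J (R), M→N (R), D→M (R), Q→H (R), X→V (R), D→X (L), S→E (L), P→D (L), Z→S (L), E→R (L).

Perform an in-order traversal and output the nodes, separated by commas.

In-order visits the left subtree, then the node, then the right subtree.
At Z: go left to S.
  At S: go left to E.
    At E: go left to R.
      At R: no left child.
      Visit R.
      At R: go right to C.
        At C: no left child.
        Visit C.
        At C: go right to Q.
          At Q: no left child.
          Visit Q.
          At Q: go right to H.
            H is a leaf — visit H.
    Visit E.
    At E: go right to T.
      T is a leaf — visit T.
  Visit S.
  At S: go right to P.
    At P: go left to D.
      At D: go left to X.
        At X: no left child.
        Visit X.
        At X: go right to V.
          V is a leaf — visit V.
      Visit D.
      At D: go right to M.
        At M: no left child.
        Visit M.
        At M: go right to N.
          N is a leaf — visit N.
    Visit P.
    At P: no right child.
Visit Z.
At Z: go right to J.
  At J: no left child.
  Visit J.
  At J: go right to Y.
    Y is a leaf — visit Y.

R, C, Q, H, E, T, S, X, V, D, M, N, P, Z, J, Y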